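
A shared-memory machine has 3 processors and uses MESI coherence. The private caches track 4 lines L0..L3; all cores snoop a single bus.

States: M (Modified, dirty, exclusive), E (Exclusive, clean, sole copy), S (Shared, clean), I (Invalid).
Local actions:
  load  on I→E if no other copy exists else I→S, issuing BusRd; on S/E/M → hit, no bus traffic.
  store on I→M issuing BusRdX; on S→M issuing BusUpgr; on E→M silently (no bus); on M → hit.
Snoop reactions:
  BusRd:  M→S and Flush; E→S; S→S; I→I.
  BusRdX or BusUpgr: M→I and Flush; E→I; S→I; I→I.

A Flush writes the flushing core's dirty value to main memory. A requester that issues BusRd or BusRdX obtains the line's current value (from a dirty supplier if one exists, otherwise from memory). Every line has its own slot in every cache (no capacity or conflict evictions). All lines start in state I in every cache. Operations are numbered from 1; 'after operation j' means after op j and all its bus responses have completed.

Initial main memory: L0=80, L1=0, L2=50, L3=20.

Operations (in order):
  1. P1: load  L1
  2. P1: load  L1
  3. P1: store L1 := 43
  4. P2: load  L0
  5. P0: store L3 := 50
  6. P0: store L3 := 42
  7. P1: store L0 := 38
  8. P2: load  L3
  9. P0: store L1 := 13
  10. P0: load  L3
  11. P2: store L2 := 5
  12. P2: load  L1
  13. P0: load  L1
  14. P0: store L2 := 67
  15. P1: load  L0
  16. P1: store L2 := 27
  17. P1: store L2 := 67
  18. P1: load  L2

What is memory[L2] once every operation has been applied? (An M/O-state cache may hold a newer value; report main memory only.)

1. P1: load  L1  bus=[BusRd]  L1: P0=I P1=E P2=I  mem[L1]=0
2. P1: load  L1  bus=[-]  L1: P0=I P1=E P2=I  mem[L1]=0
3. P1: store L1 := 43  bus=[-]  L1: P0=I P1=M P2=I  mem[L1]=0
4. P2: load  L0  bus=[BusRd]  L0: P0=I P1=I P2=E  mem[L0]=80
5. P0: store L3 := 50  bus=[BusRdX]  L3: P0=M P1=I P2=I  mem[L3]=20
6. P0: store L3 := 42  bus=[-]  L3: P0=M P1=I P2=I  mem[L3]=20
7. P1: store L0 := 38  bus=[BusRdX]  L0: P0=I P1=M P2=I  mem[L0]=80
8. P2: load  L3  bus=[BusRd,Flush]  L3: P0=S P1=I P2=S  mem[L3]=42
9. P0: store L1 := 13  bus=[BusRdX,Flush]  L1: P0=M P1=I P2=I  mem[L1]=43
10. P0: load  L3  bus=[-]  L3: P0=S P1=I P2=S  mem[L3]=42
11. P2: store L2 := 5  bus=[BusRdX]  L2: P0=I P1=I P2=M  mem[L2]=50
12. P2: load  L1  bus=[BusRd,Flush]  L1: P0=S P1=I P2=S  mem[L1]=13
13. P0: load  L1  bus=[-]  L1: P0=S P1=I P2=S  mem[L1]=13
14. P0: store L2 := 67  bus=[BusRdX,Flush]  L2: P0=M P1=I P2=I  mem[L2]=5
15. P1: load  L0  bus=[-]  L0: P0=I P1=M P2=I  mem[L0]=80
16. P1: store L2 := 27  bus=[BusRdX,Flush]  L2: P0=I P1=M P2=I  mem[L2]=67
17. P1: store L2 := 67  bus=[-]  L2: P0=I P1=M P2=I  mem[L2]=67
18. P1: load  L2  bus=[-]  L2: P0=I P1=M P2=I  mem[L2]=67

memory[L2] = 67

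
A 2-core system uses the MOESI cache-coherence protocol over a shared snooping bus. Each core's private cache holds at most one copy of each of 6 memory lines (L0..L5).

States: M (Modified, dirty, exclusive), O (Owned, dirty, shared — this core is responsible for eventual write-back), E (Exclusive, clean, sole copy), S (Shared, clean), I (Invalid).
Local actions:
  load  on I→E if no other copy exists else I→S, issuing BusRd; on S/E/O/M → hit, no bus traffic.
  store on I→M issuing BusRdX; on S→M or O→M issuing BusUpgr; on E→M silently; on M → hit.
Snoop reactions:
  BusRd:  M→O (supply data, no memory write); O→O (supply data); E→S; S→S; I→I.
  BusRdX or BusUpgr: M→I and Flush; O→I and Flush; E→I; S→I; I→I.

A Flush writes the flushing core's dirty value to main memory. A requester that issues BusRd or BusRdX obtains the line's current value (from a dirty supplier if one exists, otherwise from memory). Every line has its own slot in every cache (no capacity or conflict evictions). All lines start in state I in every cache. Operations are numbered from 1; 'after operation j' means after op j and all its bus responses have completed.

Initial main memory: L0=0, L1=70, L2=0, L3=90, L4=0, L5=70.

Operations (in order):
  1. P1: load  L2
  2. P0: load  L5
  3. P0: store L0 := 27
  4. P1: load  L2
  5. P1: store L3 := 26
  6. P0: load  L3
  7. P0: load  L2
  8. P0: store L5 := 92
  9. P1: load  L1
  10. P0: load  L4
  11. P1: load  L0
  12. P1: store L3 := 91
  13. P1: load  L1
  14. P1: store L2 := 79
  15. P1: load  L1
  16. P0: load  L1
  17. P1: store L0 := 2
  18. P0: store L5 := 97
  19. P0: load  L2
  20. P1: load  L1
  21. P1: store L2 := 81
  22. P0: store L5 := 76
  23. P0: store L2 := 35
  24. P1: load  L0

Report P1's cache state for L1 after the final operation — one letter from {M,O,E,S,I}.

1. P1: load  L2  bus=[BusRd]  L2: P0=I P1=E  mem[L2]=0
2. P0: load  L5  bus=[BusRd]  L5: P0=E P1=I  mem[L5]=70
3. P0: store L0 := 27  bus=[BusRdX]  L0: P0=M P1=I  mem[L0]=0
4. P1: load  L2  bus=[-]  L2: P0=I P1=E  mem[L2]=0
5. P1: store L3 := 26  bus=[BusRdX]  L3: P0=I P1=M  mem[L3]=90
6. P0: load  L3  bus=[BusRd]  L3: P0=S P1=O  mem[L3]=90
7. P0: load  L2  bus=[BusRd]  L2: P0=S P1=S  mem[L2]=0
8. P0: store L5 := 92  bus=[-]  L5: P0=M P1=I  mem[L5]=70
9. P1: load  L1  bus=[BusRd]  L1: P0=I P1=E  mem[L1]=70
10. P0: load  L4  bus=[BusRd]  L4: P0=E P1=I  mem[L4]=0
11. P1: load  L0  bus=[BusRd]  L0: P0=O P1=S  mem[L0]=0
12. P1: store L3 := 91  bus=[BusUpgr]  L3: P0=I P1=M  mem[L3]=90
13. P1: load  L1  bus=[-]  L1: P0=I P1=E  mem[L1]=70
14. P1: store L2 := 79  bus=[BusUpgr]  L2: P0=I P1=M  mem[L2]=0
15. P1: load  L1  bus=[-]  L1: P0=I P1=E  mem[L1]=70
16. P0: load  L1  bus=[BusRd]  L1: P0=S P1=S  mem[L1]=70
17. P1: store L0 := 2  bus=[BusUpgr,Flush]  L0: P0=I P1=M  mem[L0]=27
18. P0: store L5 := 97  bus=[-]  L5: P0=M P1=I  mem[L5]=70
19. P0: load  L2  bus=[BusRd]  L2: P0=S P1=O  mem[L2]=0
20. P1: load  L1  bus=[-]  L1: P0=S P1=S  mem[L1]=70
21. P1: store L2 := 81  bus=[BusUpgr]  L2: P0=I P1=M  mem[L2]=0
22. P0: store L5 := 76  bus=[-]  L5: P0=M P1=I  mem[L5]=70
23. P0: store L2 := 35  bus=[BusRdX,Flush]  L2: P0=M P1=I  mem[L2]=81
24. P1: load  L0  bus=[-]  L0: P0=I P1=M  mem[L0]=27

state = S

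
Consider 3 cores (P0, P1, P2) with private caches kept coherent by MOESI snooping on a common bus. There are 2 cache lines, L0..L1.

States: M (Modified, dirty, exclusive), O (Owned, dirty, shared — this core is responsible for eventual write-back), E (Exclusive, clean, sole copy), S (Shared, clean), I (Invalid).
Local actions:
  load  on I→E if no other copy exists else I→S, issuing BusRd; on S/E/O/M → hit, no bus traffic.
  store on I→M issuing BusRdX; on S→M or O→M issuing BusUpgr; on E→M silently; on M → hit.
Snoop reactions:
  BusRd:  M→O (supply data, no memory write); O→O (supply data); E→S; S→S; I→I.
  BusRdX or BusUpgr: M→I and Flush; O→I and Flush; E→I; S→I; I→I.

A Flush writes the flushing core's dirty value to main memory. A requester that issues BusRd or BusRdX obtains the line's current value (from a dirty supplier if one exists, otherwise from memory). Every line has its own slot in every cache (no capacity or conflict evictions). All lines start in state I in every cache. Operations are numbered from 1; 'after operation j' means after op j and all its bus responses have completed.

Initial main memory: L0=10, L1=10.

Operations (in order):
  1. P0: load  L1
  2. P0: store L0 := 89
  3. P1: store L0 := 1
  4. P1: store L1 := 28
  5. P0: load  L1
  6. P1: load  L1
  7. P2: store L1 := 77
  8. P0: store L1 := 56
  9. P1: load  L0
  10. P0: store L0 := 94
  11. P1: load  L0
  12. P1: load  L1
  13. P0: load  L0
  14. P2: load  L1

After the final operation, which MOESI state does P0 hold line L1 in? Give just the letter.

[1] P0: load  L1 | P0:E(10), P1:I, P2:I | bus: BusRd
[2] P0: store L0 := 89 | P0:M(89), P1:I, P2:I | bus: BusRdX
[3] P1: store L0 := 1 | P0:I, P1:M(1), P2:I | bus: BusRdX,Flush
[4] P1: store L1 := 28 | P0:I, P1:M(28), P2:I | bus: BusRdX
[5] P0: load  L1 | P0:S(28), P1:O(28), P2:I | bus: BusRd
[6] P1: load  L1 | P0:S(28), P1:O(28), P2:I | bus: none
[7] P2: store L1 := 77 | P0:I, P1:I, P2:M(77) | bus: BusRdX,Flush
[8] P0: store L1 := 56 | P0:M(56), P1:I, P2:I | bus: BusRdX,Flush
[9] P1: load  L0 | P0:I, P1:M(1), P2:I | bus: none
[10] P0: store L0 := 94 | P0:M(94), P1:I, P2:I | bus: BusRdX,Flush
[11] P1: load  L0 | P0:O(94), P1:S(94), P2:I | bus: BusRd
[12] P1: load  L1 | P0:O(56), P1:S(56), P2:I | bus: BusRd
[13] P0: load  L0 | P0:O(94), P1:S(94), P2:I | bus: none
[14] P2: load  L1 | P0:O(56), P1:S(56), P2:S(56) | bus: BusRd

state = O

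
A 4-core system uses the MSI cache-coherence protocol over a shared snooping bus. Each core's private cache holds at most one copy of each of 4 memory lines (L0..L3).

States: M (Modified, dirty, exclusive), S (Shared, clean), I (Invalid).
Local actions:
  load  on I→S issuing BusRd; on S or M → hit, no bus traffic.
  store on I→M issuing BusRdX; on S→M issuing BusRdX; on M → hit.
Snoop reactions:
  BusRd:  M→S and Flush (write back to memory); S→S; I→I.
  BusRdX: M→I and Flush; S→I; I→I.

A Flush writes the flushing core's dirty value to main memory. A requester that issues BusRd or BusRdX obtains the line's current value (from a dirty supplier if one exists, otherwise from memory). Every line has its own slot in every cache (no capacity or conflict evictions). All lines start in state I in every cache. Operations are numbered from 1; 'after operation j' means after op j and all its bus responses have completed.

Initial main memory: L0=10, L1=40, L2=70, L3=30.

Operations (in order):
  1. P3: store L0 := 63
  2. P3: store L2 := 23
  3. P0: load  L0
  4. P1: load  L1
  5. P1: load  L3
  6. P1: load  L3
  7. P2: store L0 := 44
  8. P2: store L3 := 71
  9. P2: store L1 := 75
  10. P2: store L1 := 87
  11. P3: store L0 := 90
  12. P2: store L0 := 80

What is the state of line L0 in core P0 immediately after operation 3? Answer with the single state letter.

[1] P3: store L0 := 63 | P0:I, P1:I, P2:I, P3:M(63) | bus: BusRdX
[2] P3: store L2 := 23 | P0:I, P1:I, P2:I, P3:M(23) | bus: BusRdX
[3] P0: load  L0 | P0:S(63), P1:I, P2:I, P3:S(63) | bus: BusRd,Flush
[4] P1: load  L1 | P0:I, P1:S(40), P2:I, P3:I | bus: BusRd
[5] P1: load  L3 | P0:I, P1:S(30), P2:I, P3:I | bus: BusRd
[6] P1: load  L3 | P0:I, P1:S(30), P2:I, P3:I | bus: none
[7] P2: store L0 := 44 | P0:I, P1:I, P2:M(44), P3:I | bus: BusRdX
[8] P2: store L3 := 71 | P0:I, P1:I, P2:M(71), P3:I | bus: BusRdX
[9] P2: store L1 := 75 | P0:I, P1:I, P2:M(75), P3:I | bus: BusRdX
[10] P2: store L1 := 87 | P0:I, P1:I, P2:M(87), P3:I | bus: none
[11] P3: store L0 := 90 | P0:I, P1:I, P2:I, P3:M(90) | bus: BusRdX,Flush
[12] P2: store L0 := 80 | P0:I, P1:I, P2:M(80), P3:I | bus: BusRdX,Flush

state = S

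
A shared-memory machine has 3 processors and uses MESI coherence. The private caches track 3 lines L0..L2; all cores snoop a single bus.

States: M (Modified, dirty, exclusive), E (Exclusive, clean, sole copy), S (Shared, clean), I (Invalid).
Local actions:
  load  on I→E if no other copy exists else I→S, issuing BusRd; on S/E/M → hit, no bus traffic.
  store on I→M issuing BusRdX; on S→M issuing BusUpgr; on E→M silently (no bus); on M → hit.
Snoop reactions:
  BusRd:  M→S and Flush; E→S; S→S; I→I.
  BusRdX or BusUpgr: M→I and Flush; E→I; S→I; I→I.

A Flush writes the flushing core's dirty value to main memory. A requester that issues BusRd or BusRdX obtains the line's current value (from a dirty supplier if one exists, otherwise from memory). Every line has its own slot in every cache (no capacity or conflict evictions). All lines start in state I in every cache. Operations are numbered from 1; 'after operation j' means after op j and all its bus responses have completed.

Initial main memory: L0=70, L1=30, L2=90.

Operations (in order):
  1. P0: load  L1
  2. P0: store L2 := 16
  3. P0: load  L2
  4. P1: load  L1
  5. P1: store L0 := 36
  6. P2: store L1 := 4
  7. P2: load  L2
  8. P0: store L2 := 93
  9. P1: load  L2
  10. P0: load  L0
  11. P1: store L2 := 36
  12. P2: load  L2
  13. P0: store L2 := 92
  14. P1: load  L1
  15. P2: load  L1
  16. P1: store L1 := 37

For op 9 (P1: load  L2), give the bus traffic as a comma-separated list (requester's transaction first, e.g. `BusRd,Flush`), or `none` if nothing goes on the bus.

  op1 P0: load  L1 → E/I/I on L1; bus BusRd; mem=30
  op2 P0: store L2 := 16 → M/I/I on L2; bus BusRdX; mem=90
  op3 P0: load  L2 → M/I/I on L2; bus (none); mem=90
  op4 P1: load  L1 → S/S/I on L1; bus BusRd; mem=30
  op5 P1: store L0 := 36 → I/M/I on L0; bus BusRdX; mem=70
  op6 P2: store L1 := 4 → I/I/M on L1; bus BusRdX; mem=30
  op7 P2: load  L2 → S/I/S on L2; bus BusRd Flush; mem=16
  op8 P0: store L2 := 93 → M/I/I on L2; bus BusUpgr; mem=16
  op9 P1: load  L2 → S/S/I on L2; bus BusRd Flush; mem=93
  op10 P0: load  L0 → S/S/I on L0; bus BusRd Flush; mem=36
  op11 P1: store L2 := 36 → I/M/I on L2; bus BusUpgr; mem=93
  op12 P2: load  L2 → I/S/S on L2; bus BusRd Flush; mem=36
  op13 P0: store L2 := 92 → M/I/I on L2; bus BusRdX; mem=36
  op14 P1: load  L1 → I/S/S on L1; bus BusRd Flush; mem=4
  op15 P2: load  L1 → I/S/S on L1; bus (none); mem=4
  op16 P1: store L1 := 37 → I/M/I on L1; bus BusUpgr; mem=4

bus = BusRd,Flush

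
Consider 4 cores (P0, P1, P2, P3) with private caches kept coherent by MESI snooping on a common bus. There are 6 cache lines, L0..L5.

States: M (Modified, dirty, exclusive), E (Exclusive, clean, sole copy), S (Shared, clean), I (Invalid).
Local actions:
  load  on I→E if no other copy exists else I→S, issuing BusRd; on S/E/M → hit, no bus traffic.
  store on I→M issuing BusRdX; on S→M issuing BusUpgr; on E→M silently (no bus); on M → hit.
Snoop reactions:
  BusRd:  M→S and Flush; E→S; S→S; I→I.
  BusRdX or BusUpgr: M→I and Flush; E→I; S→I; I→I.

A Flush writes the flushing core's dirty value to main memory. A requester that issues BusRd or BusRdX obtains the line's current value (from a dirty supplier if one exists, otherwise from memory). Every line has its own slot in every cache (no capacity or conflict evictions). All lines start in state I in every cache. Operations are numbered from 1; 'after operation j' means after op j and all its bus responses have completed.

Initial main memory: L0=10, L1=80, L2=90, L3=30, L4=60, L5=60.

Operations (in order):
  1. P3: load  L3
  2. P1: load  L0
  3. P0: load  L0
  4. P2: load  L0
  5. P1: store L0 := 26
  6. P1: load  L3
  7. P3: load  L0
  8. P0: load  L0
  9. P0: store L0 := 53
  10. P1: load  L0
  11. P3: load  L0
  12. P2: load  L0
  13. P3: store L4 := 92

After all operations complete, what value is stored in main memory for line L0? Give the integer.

[1] P3: load  L3 | P0:I, P1:I, P2:I, P3:E(30) | bus: BusRd
[2] P1: load  L0 | P0:I, P1:E(10), P2:I, P3:I | bus: BusRd
[3] P0: load  L0 | P0:S(10), P1:S(10), P2:I, P3:I | bus: BusRd
[4] P2: load  L0 | P0:S(10), P1:S(10), P2:S(10), P3:I | bus: BusRd
[5] P1: store L0 := 26 | P0:I, P1:M(26), P2:I, P3:I | bus: BusUpgr
[6] P1: load  L3 | P0:I, P1:S(30), P2:I, P3:S(30) | bus: BusRd
[7] P3: load  L0 | P0:I, P1:S(26), P2:I, P3:S(26) | bus: BusRd,Flush
[8] P0: load  L0 | P0:S(26), P1:S(26), P2:I, P3:S(26) | bus: BusRd
[9] P0: store L0 := 53 | P0:M(53), P1:I, P2:I, P3:I | bus: BusUpgr
[10] P1: load  L0 | P0:S(53), P1:S(53), P2:I, P3:I | bus: BusRd,Flush
[11] P3: load  L0 | P0:S(53), P1:S(53), P2:I, P3:S(53) | bus: BusRd
[12] P2: load  L0 | P0:S(53), P1:S(53), P2:S(53), P3:S(53) | bus: BusRd
[13] P3: store L4 := 92 | P0:I, P1:I, P2:I, P3:M(92) | bus: BusRdX

memory[L0] = 53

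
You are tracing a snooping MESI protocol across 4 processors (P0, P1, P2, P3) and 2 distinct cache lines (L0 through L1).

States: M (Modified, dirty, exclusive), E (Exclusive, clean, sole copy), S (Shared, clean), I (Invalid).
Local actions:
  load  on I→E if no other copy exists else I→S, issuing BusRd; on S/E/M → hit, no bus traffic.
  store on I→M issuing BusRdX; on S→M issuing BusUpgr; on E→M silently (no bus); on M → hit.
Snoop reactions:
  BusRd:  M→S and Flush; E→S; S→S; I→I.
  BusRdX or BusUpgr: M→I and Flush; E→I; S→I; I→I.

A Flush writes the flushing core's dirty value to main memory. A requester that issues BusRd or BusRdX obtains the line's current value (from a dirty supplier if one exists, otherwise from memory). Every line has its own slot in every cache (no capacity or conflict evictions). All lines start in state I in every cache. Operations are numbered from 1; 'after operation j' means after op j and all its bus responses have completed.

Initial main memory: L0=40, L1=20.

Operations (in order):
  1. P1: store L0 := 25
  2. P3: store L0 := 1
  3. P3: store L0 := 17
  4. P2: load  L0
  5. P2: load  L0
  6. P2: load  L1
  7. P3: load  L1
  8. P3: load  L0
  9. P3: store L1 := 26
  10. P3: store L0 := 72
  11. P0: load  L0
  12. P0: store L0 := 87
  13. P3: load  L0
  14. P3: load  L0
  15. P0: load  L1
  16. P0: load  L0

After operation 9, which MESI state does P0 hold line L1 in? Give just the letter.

state = I

[1] P1: store L0 := 25 | P0:I, P1:M(25), P2:I, P3:I | bus: BusRdX
[2] P3: store L0 := 1 | P0:I, P1:I, P2:I, P3:M(1) | bus: BusRdX,Flush
[3] P3: store L0 := 17 | P0:I, P1:I, P2:I, P3:M(17) | bus: none
[4] P2: load  L0 | P0:I, P1:I, P2:S(17), P3:S(17) | bus: BusRd,Flush
[5] P2: load  L0 | P0:I, P1:I, P2:S(17), P3:S(17) | bus: none
[6] P2: load  L1 | P0:I, P1:I, P2:E(20), P3:I | bus: BusRd
[7] P3: load  L1 | P0:I, P1:I, P2:S(20), P3:S(20) | bus: BusRd
[8] P3: load  L0 | P0:I, P1:I, P2:S(17), P3:S(17) | bus: none
[9] P3: store L1 := 26 | P0:I, P1:I, P2:I, P3:M(26) | bus: BusUpgr
[10] P3: store L0 := 72 | P0:I, P1:I, P2:I, P3:M(72) | bus: BusUpgr
[11] P0: load  L0 | P0:S(72), P1:I, P2:I, P3:S(72) | bus: BusRd,Flush
[12] P0: store L0 := 87 | P0:M(87), P1:I, P2:I, P3:I | bus: BusUpgr
[13] P3: load  L0 | P0:S(87), P1:I, P2:I, P3:S(87) | bus: BusRd,Flush
[14] P3: load  L0 | P0:S(87), P1:I, P2:I, P3:S(87) | bus: none
[15] P0: load  L1 | P0:S(26), P1:I, P2:I, P3:S(26) | bus: BusRd,Flush
[16] P0: load  L0 | P0:S(87), P1:I, P2:I, P3:S(87) | bus: none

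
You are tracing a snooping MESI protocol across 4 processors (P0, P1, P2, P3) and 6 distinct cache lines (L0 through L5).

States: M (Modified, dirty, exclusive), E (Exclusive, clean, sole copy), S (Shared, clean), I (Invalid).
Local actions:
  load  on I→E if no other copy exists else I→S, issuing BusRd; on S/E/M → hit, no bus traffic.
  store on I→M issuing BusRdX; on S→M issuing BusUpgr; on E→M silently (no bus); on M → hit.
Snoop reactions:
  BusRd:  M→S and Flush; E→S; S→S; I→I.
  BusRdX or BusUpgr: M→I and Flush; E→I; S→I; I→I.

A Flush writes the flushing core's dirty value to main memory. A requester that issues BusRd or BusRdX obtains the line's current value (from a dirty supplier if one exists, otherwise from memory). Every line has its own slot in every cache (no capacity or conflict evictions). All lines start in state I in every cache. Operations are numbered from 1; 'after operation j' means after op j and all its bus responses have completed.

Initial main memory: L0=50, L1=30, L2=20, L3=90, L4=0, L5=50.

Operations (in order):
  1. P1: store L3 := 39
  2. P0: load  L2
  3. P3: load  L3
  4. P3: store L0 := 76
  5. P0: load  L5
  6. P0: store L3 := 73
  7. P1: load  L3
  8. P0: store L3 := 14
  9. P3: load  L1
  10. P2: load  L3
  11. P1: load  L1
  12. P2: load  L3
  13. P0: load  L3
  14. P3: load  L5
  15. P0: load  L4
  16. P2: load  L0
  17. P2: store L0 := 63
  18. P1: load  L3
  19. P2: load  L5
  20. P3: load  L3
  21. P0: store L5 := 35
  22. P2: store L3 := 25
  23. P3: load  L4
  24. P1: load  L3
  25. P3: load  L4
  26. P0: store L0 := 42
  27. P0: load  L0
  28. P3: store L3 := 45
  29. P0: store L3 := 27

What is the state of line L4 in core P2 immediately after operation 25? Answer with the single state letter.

state = I

  op1 P1: store L3 := 39 → I/M/I/I on L3; bus BusRdX; mem=90
  op2 P0: load  L2 → E/I/I/I on L2; bus BusRd; mem=20
  op3 P3: load  L3 → I/S/I/S on L3; bus BusRd Flush; mem=39
  op4 P3: store L0 := 76 → I/I/I/M on L0; bus BusRdX; mem=50
  op5 P0: load  L5 → E/I/I/I on L5; bus BusRd; mem=50
  op6 P0: store L3 := 73 → M/I/I/I on L3; bus BusRdX; mem=39
  op7 P1: load  L3 → S/S/I/I on L3; bus BusRd Flush; mem=73
  op8 P0: store L3 := 14 → M/I/I/I on L3; bus BusUpgr; mem=73
  op9 P3: load  L1 → I/I/I/E on L1; bus BusRd; mem=30
  op10 P2: load  L3 → S/I/S/I on L3; bus BusRd Flush; mem=14
  op11 P1: load  L1 → I/S/I/S on L1; bus BusRd; mem=30
  op12 P2: load  L3 → S/I/S/I on L3; bus (none); mem=14
  op13 P0: load  L3 → S/I/S/I on L3; bus (none); mem=14
  op14 P3: load  L5 → S/I/I/S on L5; bus BusRd; mem=50
  op15 P0: load  L4 → E/I/I/I on L4; bus BusRd; mem=0
  op16 P2: load  L0 → I/I/S/S on L0; bus BusRd Flush; mem=76
  op17 P2: store L0 := 63 → I/I/M/I on L0; bus BusUpgr; mem=76
  op18 P1: load  L3 → S/S/S/I on L3; bus BusRd; mem=14
  op19 P2: load  L5 → S/I/S/S on L5; bus BusRd; mem=50
  op20 P3: load  L3 → S/S/S/S on L3; bus BusRd; mem=14
  op21 P0: store L5 := 35 → M/I/I/I on L5; bus BusUpgr; mem=50
  op22 P2: store L3 := 25 → I/I/M/I on L3; bus BusUpgr; mem=14
  op23 P3: load  L4 → S/I/I/S on L4; bus BusRd; mem=0
  op24 P1: load  L3 → I/S/S/I on L3; bus BusRd Flush; mem=25
  op25 P3: load  L4 → S/I/I/S on L4; bus (none); mem=0
  op26 P0: store L0 := 42 → M/I/I/I on L0; bus BusRdX Flush; mem=63
  op27 P0: load  L0 → M/I/I/I on L0; bus (none); mem=63
  op28 P3: store L3 := 45 → I/I/I/M on L3; bus BusRdX; mem=25
  op29 P0: store L3 := 27 → M/I/I/I on L3; bus BusRdX Flush; mem=45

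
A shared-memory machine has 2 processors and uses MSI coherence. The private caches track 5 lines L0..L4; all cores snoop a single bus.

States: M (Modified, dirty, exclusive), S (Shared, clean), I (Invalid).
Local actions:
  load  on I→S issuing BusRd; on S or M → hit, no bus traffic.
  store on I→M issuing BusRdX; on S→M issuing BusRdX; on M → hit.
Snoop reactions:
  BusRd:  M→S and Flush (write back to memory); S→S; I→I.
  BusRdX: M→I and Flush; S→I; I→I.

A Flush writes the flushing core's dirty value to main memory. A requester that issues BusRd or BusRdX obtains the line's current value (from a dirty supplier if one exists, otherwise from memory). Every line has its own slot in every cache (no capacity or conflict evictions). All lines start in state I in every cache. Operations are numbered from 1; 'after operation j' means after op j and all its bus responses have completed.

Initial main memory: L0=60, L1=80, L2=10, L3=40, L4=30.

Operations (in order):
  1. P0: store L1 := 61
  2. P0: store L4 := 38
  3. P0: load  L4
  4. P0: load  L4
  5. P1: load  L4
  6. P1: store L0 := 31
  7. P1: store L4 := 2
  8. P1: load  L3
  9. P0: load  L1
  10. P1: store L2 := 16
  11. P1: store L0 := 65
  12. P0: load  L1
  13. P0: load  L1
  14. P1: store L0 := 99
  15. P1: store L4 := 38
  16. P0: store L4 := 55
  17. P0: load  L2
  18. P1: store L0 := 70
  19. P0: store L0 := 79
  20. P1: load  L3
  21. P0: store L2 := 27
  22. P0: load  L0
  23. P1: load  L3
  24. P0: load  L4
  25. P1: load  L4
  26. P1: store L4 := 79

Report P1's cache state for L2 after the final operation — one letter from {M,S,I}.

step 1: P0: store L1 := 61  ⟶  MI  (L1)  txn=BusRdX  M[L1]=80
step 2: P0: store L4 := 38  ⟶  MI  (L4)  txn=BusRdX  M[L4]=30
step 3: P0: load  L4  ⟶  MI  (L4)  txn=∅  M[L4]=30
step 4: P0: load  L4  ⟶  MI  (L4)  txn=∅  M[L4]=30
step 5: P1: load  L4  ⟶  SS  (L4)  txn=BusRd+Flush  M[L4]=38
step 6: P1: store L0 := 31  ⟶  IM  (L0)  txn=BusRdX  M[L0]=60
step 7: P1: store L4 := 2  ⟶  IM  (L4)  txn=BusRdX  M[L4]=38
step 8: P1: load  L3  ⟶  IS  (L3)  txn=BusRd  M[L3]=40
step 9: P0: load  L1  ⟶  MI  (L1)  txn=∅  M[L1]=80
step 10: P1: store L2 := 16  ⟶  IM  (L2)  txn=BusRdX  M[L2]=10
step 11: P1: store L0 := 65  ⟶  IM  (L0)  txn=∅  M[L0]=60
step 12: P0: load  L1  ⟶  MI  (L1)  txn=∅  M[L1]=80
step 13: P0: load  L1  ⟶  MI  (L1)  txn=∅  M[L1]=80
step 14: P1: store L0 := 99  ⟶  IM  (L0)  txn=∅  M[L0]=60
step 15: P1: store L4 := 38  ⟶  IM  (L4)  txn=∅  M[L4]=38
step 16: P0: store L4 := 55  ⟶  MI  (L4)  txn=BusRdX+Flush  M[L4]=38
step 17: P0: load  L2  ⟶  SS  (L2)  txn=BusRd+Flush  M[L2]=16
step 18: P1: store L0 := 70  ⟶  IM  (L0)  txn=∅  M[L0]=60
step 19: P0: store L0 := 79  ⟶  MI  (L0)  txn=BusRdX+Flush  M[L0]=70
step 20: P1: load  L3  ⟶  IS  (L3)  txn=∅  M[L3]=40
step 21: P0: store L2 := 27  ⟶  MI  (L2)  txn=BusRdX  M[L2]=16
step 22: P0: load  L0  ⟶  MI  (L0)  txn=∅  M[L0]=70
step 23: P1: load  L3  ⟶  IS  (L3)  txn=∅  M[L3]=40
step 24: P0: load  L4  ⟶  MI  (L4)  txn=∅  M[L4]=38
step 25: P1: load  L4  ⟶  SS  (L4)  txn=BusRd+Flush  M[L4]=55
step 26: P1: store L4 := 79  ⟶  IM  (L4)  txn=BusRdX  M[L4]=55

state = I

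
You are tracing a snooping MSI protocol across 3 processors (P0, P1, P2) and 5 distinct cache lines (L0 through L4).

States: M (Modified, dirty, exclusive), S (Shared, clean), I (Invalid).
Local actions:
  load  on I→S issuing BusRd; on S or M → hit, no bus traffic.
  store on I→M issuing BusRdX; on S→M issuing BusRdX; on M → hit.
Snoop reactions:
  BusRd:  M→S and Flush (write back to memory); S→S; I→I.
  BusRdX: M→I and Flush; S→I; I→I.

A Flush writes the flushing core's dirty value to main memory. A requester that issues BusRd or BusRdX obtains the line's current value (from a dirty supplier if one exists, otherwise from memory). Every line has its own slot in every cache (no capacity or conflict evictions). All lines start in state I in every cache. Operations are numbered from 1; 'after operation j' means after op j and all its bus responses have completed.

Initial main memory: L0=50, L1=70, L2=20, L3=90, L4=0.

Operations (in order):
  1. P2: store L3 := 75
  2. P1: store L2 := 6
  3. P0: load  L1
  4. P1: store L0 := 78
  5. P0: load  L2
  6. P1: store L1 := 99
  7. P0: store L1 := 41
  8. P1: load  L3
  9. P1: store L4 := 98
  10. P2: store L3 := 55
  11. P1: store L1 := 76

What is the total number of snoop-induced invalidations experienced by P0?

invalidations = 2

1. P2: store L3 := 75  bus=[BusRdX]  L3: P0=I P1=I P2=M  mem[L3]=90
2. P1: store L2 := 6  bus=[BusRdX]  L2: P0=I P1=M P2=I  mem[L2]=20
3. P0: load  L1  bus=[BusRd]  L1: P0=S P1=I P2=I  mem[L1]=70
4. P1: store L0 := 78  bus=[BusRdX]  L0: P0=I P1=M P2=I  mem[L0]=50
5. P0: load  L2  bus=[BusRd,Flush]  L2: P0=S P1=S P2=I  mem[L2]=6
6. P1: store L1 := 99  bus=[BusRdX]  L1: P0=I P1=M P2=I  mem[L1]=70
7. P0: store L1 := 41  bus=[BusRdX,Flush]  L1: P0=M P1=I P2=I  mem[L1]=99
8. P1: load  L3  bus=[BusRd,Flush]  L3: P0=I P1=S P2=S  mem[L3]=75
9. P1: store L4 := 98  bus=[BusRdX]  L4: P0=I P1=M P2=I  mem[L4]=0
10. P2: store L3 := 55  bus=[BusRdX]  L3: P0=I P1=I P2=M  mem[L3]=75
11. P1: store L1 := 76  bus=[BusRdX,Flush]  L1: P0=I P1=M P2=I  mem[L1]=41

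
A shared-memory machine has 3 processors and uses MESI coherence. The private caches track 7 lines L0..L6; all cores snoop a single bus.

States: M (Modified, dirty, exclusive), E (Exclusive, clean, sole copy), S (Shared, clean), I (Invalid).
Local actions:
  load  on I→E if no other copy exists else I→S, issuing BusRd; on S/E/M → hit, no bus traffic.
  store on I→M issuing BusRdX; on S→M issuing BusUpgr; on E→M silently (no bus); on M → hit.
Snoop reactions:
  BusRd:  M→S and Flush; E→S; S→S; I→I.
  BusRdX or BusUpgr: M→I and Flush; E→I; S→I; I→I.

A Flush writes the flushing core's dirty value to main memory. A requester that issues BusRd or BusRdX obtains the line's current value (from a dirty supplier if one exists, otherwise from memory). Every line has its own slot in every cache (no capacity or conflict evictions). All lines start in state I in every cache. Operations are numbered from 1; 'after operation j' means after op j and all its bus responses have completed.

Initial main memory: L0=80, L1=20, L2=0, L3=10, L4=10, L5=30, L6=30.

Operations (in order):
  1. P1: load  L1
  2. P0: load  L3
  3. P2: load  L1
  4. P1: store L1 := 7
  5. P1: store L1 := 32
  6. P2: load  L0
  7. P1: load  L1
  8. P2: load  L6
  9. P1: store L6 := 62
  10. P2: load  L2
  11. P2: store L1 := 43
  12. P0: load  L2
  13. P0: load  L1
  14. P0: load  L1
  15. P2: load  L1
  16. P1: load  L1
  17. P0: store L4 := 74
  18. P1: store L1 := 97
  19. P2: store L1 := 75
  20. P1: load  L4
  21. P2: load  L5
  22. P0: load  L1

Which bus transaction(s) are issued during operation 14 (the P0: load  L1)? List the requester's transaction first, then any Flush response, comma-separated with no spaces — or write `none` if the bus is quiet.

bus = none

step 1: P1: load  L1  ⟶  IEI  (L1)  txn=BusRd  M[L1]=20
step 2: P0: load  L3  ⟶  EII  (L3)  txn=BusRd  M[L3]=10
step 3: P2: load  L1  ⟶  ISS  (L1)  txn=BusRd  M[L1]=20
step 4: P1: store L1 := 7  ⟶  IMI  (L1)  txn=BusUpgr  M[L1]=20
step 5: P1: store L1 := 32  ⟶  IMI  (L1)  txn=∅  M[L1]=20
step 6: P2: load  L0  ⟶  IIE  (L0)  txn=BusRd  M[L0]=80
step 7: P1: load  L1  ⟶  IMI  (L1)  txn=∅  M[L1]=20
step 8: P2: load  L6  ⟶  IIE  (L6)  txn=BusRd  M[L6]=30
step 9: P1: store L6 := 62  ⟶  IMI  (L6)  txn=BusRdX  M[L6]=30
step 10: P2: load  L2  ⟶  IIE  (L2)  txn=BusRd  M[L2]=0
step 11: P2: store L1 := 43  ⟶  IIM  (L1)  txn=BusRdX+Flush  M[L1]=32
step 12: P0: load  L2  ⟶  SIS  (L2)  txn=BusRd  M[L2]=0
step 13: P0: load  L1  ⟶  SIS  (L1)  txn=BusRd+Flush  M[L1]=43
step 14: P0: load  L1  ⟶  SIS  (L1)  txn=∅  M[L1]=43
step 15: P2: load  L1  ⟶  SIS  (L1)  txn=∅  M[L1]=43
step 16: P1: load  L1  ⟶  SSS  (L1)  txn=BusRd  M[L1]=43
step 17: P0: store L4 := 74  ⟶  MII  (L4)  txn=BusRdX  M[L4]=10
step 18: P1: store L1 := 97  ⟶  IMI  (L1)  txn=BusUpgr  M[L1]=43
step 19: P2: store L1 := 75  ⟶  IIM  (L1)  txn=BusRdX+Flush  M[L1]=97
step 20: P1: load  L4  ⟶  SSI  (L4)  txn=BusRd+Flush  M[L4]=74
step 21: P2: load  L5  ⟶  IIE  (L5)  txn=BusRd  M[L5]=30
step 22: P0: load  L1  ⟶  SIS  (L1)  txn=BusRd+Flush  M[L1]=75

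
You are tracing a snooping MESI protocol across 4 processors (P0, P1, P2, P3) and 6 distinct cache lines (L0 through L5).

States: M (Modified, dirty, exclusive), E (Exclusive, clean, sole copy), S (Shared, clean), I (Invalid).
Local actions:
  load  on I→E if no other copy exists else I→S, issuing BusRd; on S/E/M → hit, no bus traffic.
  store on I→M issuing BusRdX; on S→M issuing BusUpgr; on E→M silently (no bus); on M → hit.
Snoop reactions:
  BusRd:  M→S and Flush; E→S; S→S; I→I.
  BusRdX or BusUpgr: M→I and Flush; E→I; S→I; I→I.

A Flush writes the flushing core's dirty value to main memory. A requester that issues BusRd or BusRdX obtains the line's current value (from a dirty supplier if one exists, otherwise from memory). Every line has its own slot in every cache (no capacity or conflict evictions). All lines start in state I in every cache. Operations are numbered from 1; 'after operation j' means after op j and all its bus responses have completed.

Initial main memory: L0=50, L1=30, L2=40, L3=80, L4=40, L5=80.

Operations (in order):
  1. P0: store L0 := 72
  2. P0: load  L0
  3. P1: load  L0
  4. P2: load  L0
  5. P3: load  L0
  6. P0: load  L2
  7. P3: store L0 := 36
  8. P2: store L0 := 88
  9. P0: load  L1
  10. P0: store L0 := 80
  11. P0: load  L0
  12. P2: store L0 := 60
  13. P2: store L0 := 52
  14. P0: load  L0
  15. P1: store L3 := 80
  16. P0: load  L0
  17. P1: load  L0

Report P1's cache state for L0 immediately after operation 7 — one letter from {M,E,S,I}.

state = I

step 1: P0: store L0 := 72  ⟶  MIII  (L0)  txn=BusRdX  M[L0]=50
step 2: P0: load  L0  ⟶  MIII  (L0)  txn=∅  M[L0]=50
step 3: P1: load  L0  ⟶  SSII  (L0)  txn=BusRd+Flush  M[L0]=72
step 4: P2: load  L0  ⟶  SSSI  (L0)  txn=BusRd  M[L0]=72
step 5: P3: load  L0  ⟶  SSSS  (L0)  txn=BusRd  M[L0]=72
step 6: P0: load  L2  ⟶  EIII  (L2)  txn=BusRd  M[L2]=40
step 7: P3: store L0 := 36  ⟶  IIIM  (L0)  txn=BusUpgr  M[L0]=72
step 8: P2: store L0 := 88  ⟶  IIMI  (L0)  txn=BusRdX+Flush  M[L0]=36
step 9: P0: load  L1  ⟶  EIII  (L1)  txn=BusRd  M[L1]=30
step 10: P0: store L0 := 80  ⟶  MIII  (L0)  txn=BusRdX+Flush  M[L0]=88
step 11: P0: load  L0  ⟶  MIII  (L0)  txn=∅  M[L0]=88
step 12: P2: store L0 := 60  ⟶  IIMI  (L0)  txn=BusRdX+Flush  M[L0]=80
step 13: P2: store L0 := 52  ⟶  IIMI  (L0)  txn=∅  M[L0]=80
step 14: P0: load  L0  ⟶  SISI  (L0)  txn=BusRd+Flush  M[L0]=52
step 15: P1: store L3 := 80  ⟶  IMII  (L3)  txn=BusRdX  M[L3]=80
step 16: P0: load  L0  ⟶  SISI  (L0)  txn=∅  M[L0]=52
step 17: P1: load  L0  ⟶  SSSI  (L0)  txn=BusRd  M[L0]=52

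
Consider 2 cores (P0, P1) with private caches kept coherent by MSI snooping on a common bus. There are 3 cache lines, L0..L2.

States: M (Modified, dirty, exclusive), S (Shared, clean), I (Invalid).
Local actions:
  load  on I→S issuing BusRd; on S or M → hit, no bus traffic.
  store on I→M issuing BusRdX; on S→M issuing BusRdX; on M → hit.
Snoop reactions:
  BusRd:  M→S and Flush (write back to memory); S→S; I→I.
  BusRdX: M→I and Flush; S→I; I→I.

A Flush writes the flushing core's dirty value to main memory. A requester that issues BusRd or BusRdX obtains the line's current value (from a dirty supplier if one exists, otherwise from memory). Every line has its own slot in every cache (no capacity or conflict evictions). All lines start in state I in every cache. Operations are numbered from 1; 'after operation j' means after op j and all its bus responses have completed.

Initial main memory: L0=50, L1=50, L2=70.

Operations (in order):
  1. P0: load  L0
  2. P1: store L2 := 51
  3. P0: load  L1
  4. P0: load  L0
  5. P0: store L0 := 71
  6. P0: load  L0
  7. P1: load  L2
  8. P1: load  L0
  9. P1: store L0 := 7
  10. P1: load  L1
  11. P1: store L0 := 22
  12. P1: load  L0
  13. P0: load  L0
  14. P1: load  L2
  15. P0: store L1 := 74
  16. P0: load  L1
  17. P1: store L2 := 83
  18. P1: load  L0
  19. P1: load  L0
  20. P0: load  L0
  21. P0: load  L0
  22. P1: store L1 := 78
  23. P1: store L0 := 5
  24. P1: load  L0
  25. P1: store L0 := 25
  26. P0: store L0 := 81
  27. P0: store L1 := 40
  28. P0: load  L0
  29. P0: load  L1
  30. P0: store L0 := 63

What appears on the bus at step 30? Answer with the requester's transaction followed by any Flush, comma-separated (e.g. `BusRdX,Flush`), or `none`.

bus = none

step 1: P0: load  L0  ⟶  SI  (L0)  txn=BusRd  M[L0]=50
step 2: P1: store L2 := 51  ⟶  IM  (L2)  txn=BusRdX  M[L2]=70
step 3: P0: load  L1  ⟶  SI  (L1)  txn=BusRd  M[L1]=50
step 4: P0: load  L0  ⟶  SI  (L0)  txn=∅  M[L0]=50
step 5: P0: store L0 := 71  ⟶  MI  (L0)  txn=BusRdX  M[L0]=50
step 6: P0: load  L0  ⟶  MI  (L0)  txn=∅  M[L0]=50
step 7: P1: load  L2  ⟶  IM  (L2)  txn=∅  M[L2]=70
step 8: P1: load  L0  ⟶  SS  (L0)  txn=BusRd+Flush  M[L0]=71
step 9: P1: store L0 := 7  ⟶  IM  (L0)  txn=BusRdX  M[L0]=71
step 10: P1: load  L1  ⟶  SS  (L1)  txn=BusRd  M[L1]=50
step 11: P1: store L0 := 22  ⟶  IM  (L0)  txn=∅  M[L0]=71
step 12: P1: load  L0  ⟶  IM  (L0)  txn=∅  M[L0]=71
step 13: P0: load  L0  ⟶  SS  (L0)  txn=BusRd+Flush  M[L0]=22
step 14: P1: load  L2  ⟶  IM  (L2)  txn=∅  M[L2]=70
step 15: P0: store L1 := 74  ⟶  MI  (L1)  txn=BusRdX  M[L1]=50
step 16: P0: load  L1  ⟶  MI  (L1)  txn=∅  M[L1]=50
step 17: P1: store L2 := 83  ⟶  IM  (L2)  txn=∅  M[L2]=70
step 18: P1: load  L0  ⟶  SS  (L0)  txn=∅  M[L0]=22
step 19: P1: load  L0  ⟶  SS  (L0)  txn=∅  M[L0]=22
step 20: P0: load  L0  ⟶  SS  (L0)  txn=∅  M[L0]=22
step 21: P0: load  L0  ⟶  SS  (L0)  txn=∅  M[L0]=22
step 22: P1: store L1 := 78  ⟶  IM  (L1)  txn=BusRdX+Flush  M[L1]=74
step 23: P1: store L0 := 5  ⟶  IM  (L0)  txn=BusRdX  M[L0]=22
step 24: P1: load  L0  ⟶  IM  (L0)  txn=∅  M[L0]=22
step 25: P1: store L0 := 25  ⟶  IM  (L0)  txn=∅  M[L0]=22
step 26: P0: store L0 := 81  ⟶  MI  (L0)  txn=BusRdX+Flush  M[L0]=25
step 27: P0: store L1 := 40  ⟶  MI  (L1)  txn=BusRdX+Flush  M[L1]=78
step 28: P0: load  L0  ⟶  MI  (L0)  txn=∅  M[L0]=25
step 29: P0: load  L1  ⟶  MI  (L1)  txn=∅  M[L1]=78
step 30: P0: store L0 := 63  ⟶  MI  (L0)  txn=∅  M[L0]=25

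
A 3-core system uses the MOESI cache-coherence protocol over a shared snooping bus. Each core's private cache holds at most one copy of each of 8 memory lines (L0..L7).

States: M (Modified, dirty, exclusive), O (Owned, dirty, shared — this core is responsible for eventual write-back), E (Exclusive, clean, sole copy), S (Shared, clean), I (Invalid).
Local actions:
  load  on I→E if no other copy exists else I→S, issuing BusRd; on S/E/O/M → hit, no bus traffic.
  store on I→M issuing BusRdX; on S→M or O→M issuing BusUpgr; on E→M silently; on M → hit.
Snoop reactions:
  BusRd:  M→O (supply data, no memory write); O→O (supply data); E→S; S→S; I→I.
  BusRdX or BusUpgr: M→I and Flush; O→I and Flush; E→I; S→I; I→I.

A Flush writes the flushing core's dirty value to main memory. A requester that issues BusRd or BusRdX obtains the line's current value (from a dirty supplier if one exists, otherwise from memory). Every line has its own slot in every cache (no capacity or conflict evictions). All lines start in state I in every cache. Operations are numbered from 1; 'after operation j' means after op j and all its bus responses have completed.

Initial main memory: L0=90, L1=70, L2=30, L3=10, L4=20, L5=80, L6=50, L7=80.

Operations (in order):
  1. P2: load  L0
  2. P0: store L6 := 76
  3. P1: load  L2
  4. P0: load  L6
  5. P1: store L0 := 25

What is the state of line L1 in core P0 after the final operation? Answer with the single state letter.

state = I

[1] P2: load  L0 | P0:I, P1:I, P2:E(90) | bus: BusRd
[2] P0: store L6 := 76 | P0:M(76), P1:I, P2:I | bus: BusRdX
[3] P1: load  L2 | P0:I, P1:E(30), P2:I | bus: BusRd
[4] P0: load  L6 | P0:M(76), P1:I, P2:I | bus: none
[5] P1: store L0 := 25 | P0:I, P1:M(25), P2:I | bus: BusRdX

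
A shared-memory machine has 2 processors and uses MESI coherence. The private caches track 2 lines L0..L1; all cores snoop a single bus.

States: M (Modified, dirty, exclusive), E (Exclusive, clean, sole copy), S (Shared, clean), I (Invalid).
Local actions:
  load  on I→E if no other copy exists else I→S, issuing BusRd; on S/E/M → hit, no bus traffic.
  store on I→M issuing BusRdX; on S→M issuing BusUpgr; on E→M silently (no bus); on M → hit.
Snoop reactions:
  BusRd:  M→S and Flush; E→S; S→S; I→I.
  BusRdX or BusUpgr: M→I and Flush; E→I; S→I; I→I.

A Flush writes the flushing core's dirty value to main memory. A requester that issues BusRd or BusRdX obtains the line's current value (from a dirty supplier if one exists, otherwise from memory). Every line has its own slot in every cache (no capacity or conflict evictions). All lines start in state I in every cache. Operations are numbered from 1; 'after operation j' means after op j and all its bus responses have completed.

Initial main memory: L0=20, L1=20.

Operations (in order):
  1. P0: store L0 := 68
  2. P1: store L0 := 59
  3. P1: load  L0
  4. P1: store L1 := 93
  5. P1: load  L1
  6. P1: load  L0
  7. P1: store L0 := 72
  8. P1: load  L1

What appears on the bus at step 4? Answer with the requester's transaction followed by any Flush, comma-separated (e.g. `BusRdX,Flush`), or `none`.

bus = BusRdX

step 1: P0: store L0 := 68  ⟶  MI  (L0)  txn=BusRdX  M[L0]=20
step 2: P1: store L0 := 59  ⟶  IM  (L0)  txn=BusRdX+Flush  M[L0]=68
step 3: P1: load  L0  ⟶  IM  (L0)  txn=∅  M[L0]=68
step 4: P1: store L1 := 93  ⟶  IM  (L1)  txn=BusRdX  M[L1]=20
step 5: P1: load  L1  ⟶  IM  (L1)  txn=∅  M[L1]=20
step 6: P1: load  L0  ⟶  IM  (L0)  txn=∅  M[L0]=68
step 7: P1: store L0 := 72  ⟶  IM  (L0)  txn=∅  M[L0]=68
step 8: P1: load  L1  ⟶  IM  (L1)  txn=∅  M[L1]=20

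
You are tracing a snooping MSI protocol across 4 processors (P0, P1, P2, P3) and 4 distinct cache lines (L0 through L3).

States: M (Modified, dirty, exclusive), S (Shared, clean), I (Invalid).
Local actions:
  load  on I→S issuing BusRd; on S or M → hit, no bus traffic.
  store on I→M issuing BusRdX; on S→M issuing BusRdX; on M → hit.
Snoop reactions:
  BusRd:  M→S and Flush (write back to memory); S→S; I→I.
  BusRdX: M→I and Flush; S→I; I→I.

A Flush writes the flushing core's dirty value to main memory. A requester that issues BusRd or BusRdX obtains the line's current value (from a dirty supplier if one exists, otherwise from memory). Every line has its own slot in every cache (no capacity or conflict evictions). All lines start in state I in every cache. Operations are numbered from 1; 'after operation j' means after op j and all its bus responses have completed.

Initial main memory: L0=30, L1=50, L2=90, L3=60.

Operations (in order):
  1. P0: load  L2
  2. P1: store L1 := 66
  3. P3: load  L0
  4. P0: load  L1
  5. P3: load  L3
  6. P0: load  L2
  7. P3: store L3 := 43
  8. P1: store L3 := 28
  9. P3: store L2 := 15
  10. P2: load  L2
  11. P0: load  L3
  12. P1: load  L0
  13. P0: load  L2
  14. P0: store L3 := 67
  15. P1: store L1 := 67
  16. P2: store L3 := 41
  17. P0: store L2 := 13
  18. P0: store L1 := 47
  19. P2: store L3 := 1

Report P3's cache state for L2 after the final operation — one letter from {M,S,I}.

state = I

[1] P0: load  L2 | P0:S(90), P1:I, P2:I, P3:I | bus: BusRd
[2] P1: store L1 := 66 | P0:I, P1:M(66), P2:I, P3:I | bus: BusRdX
[3] P3: load  L0 | P0:I, P1:I, P2:I, P3:S(30) | bus: BusRd
[4] P0: load  L1 | P0:S(66), P1:S(66), P2:I, P3:I | bus: BusRd,Flush
[5] P3: load  L3 | P0:I, P1:I, P2:I, P3:S(60) | bus: BusRd
[6] P0: load  L2 | P0:S(90), P1:I, P2:I, P3:I | bus: none
[7] P3: store L3 := 43 | P0:I, P1:I, P2:I, P3:M(43) | bus: BusRdX
[8] P1: store L3 := 28 | P0:I, P1:M(28), P2:I, P3:I | bus: BusRdX,Flush
[9] P3: store L2 := 15 | P0:I, P1:I, P2:I, P3:M(15) | bus: BusRdX
[10] P2: load  L2 | P0:I, P1:I, P2:S(15), P3:S(15) | bus: BusRd,Flush
[11] P0: load  L3 | P0:S(28), P1:S(28), P2:I, P3:I | bus: BusRd,Flush
[12] P1: load  L0 | P0:I, P1:S(30), P2:I, P3:S(30) | bus: BusRd
[13] P0: load  L2 | P0:S(15), P1:I, P2:S(15), P3:S(15) | bus: BusRd
[14] P0: store L3 := 67 | P0:M(67), P1:I, P2:I, P3:I | bus: BusRdX
[15] P1: store L1 := 67 | P0:I, P1:M(67), P2:I, P3:I | bus: BusRdX
[16] P2: store L3 := 41 | P0:I, P1:I, P2:M(41), P3:I | bus: BusRdX,Flush
[17] P0: store L2 := 13 | P0:M(13), P1:I, P2:I, P3:I | bus: BusRdX
[18] P0: store L1 := 47 | P0:M(47), P1:I, P2:I, P3:I | bus: BusRdX,Flush
[19] P2: store L3 := 1 | P0:I, P1:I, P2:M(1), P3:I | bus: none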